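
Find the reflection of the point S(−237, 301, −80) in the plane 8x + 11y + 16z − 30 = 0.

n = (8, 11, 16), |n|² = 441, n·S − 30 = 105, so t = 105/441 = 5/21.
Foot F = S − (5/21)·n = (−5017/21, 6266/21, −1760/21); the reflection is 2F − S = (−5057/21, 6211/21, −1840/21).

(-5057/21, 6211/21, -1840/21)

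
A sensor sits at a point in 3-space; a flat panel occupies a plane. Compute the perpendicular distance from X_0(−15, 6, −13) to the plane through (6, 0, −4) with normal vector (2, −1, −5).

3/√30

The plane has equation n·(r − (6, 0, −4)) = 0, i.e. n·r = 32.
Then n·(−15, 6, −13) − 32 = −3.
|n| = √(4 + 1 + 25) = √30, so the distance is |-3|/√30 = √30/10.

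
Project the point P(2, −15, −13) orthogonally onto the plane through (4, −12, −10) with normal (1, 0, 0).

The perpendicular from P has direction n = (1, 0, 0): r = (2, −15, −13) + t(1, 0, 0).
Substitute into the plane: n·(P + tn) = 4 gives 2 + 1t = 4, so t = 2.
Foot = (2, −15, −13) + 2·(1, 0, 0) = (4, −15, −13).

(4, -15, -13)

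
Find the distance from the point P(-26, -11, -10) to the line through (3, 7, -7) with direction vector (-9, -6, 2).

√85

Direction vector d = (-9, -6, 2).
AP = (-29, -18, -3); AP·d = 363, |AP|² = 1174, |d|² = 121.
distance² = |AP|² − (AP·d)²/|d|² = 1174 − 131769/121 = 85, so the distance is √85.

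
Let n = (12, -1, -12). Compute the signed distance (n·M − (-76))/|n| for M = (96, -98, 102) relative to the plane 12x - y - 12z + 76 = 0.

6

n·M − (-76) = 102.
|n| = 17, so the signed distance is 102/17 = 6.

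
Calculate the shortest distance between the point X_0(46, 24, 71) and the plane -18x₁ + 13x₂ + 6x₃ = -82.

d = |(-18)·46 + 13·24 + 6·71 − (-82)| / √(324 + 169 + 36) = |-8| / 23 = 8/23.

8/23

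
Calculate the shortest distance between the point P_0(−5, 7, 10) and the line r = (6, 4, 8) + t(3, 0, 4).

Direction vector d = (3, 0, 4).
AP = (−11, 3, 2), and AP × d = (12, 50, −9).
|AP × d|² = 2725 and |d|² = 25, so the distance is √(2725/25) = √109.

√109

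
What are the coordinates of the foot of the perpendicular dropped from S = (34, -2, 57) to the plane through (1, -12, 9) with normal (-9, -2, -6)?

(-11, -12, 27)

The perpendicular from S has direction n = (-9, -2, -6): r = (34, -2, 57) + μ(-9, -2, -6).
Substitute into the plane: n·(S + μn) = -39 gives -644 + 121μ = -39, so μ = 5.
Foot = (34, -2, 57) + 5·(-9, -2, -6) = (-11, -12, 27).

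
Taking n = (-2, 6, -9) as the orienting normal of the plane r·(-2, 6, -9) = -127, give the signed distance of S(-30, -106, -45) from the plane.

-4

n·S − (-127) = -44.
|n| = 11, so the signed distance is -44/11 = -4.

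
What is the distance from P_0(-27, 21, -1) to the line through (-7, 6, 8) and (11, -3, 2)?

√265

A direction vector is d = (18, -9, -6).
AP = (-20, 15, -9), and AP × d = (-171, -282, -90).
|AP × d|² = 116865 and |d|² = 441, so the distance is √(116865/441) = √265.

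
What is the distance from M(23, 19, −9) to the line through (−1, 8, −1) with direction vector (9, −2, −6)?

√277

Direction vector d = (9, −2, −6).
AP = (24, 11, −8), and AP × d = (−82, 72, −147).
|AP × d|² = 33517 and |d|² = 121, so the distance is √(33517/121) = √277.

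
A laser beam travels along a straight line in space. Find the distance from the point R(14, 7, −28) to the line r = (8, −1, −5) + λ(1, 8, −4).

√305

Direction vector d = (1, 8, −4).
AP = (6, 8, −23), and AP × d = (152, 1, 40).
|AP × d|² = 24705 and |d|² = 81, so the distance is √(24705/81) = √305.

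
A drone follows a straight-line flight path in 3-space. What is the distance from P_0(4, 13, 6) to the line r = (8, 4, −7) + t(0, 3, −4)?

Direction vector d = (0, 3, −4).
AP = (−4, 9, 13); AP·d = -25, |AP|² = 266, |d|² = 25.
distance² = |AP|² − (AP·d)²/|d|² = 266 − 625/25 = 241, so the distance is √241.

√241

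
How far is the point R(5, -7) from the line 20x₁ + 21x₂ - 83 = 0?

130/29

The normal to the line is n = (20, 21) with |n| = 29.
|n·R − 83| = |-47 − 83| = 130, so the distance is 130/29.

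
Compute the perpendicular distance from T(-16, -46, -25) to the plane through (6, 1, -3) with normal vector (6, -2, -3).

The plane has equation n·(r − (6, 1, -3)) = 0, i.e. n·r = 43.
d = |6·(-16) + (-2)·(-46) + (-3)·(-25) − 43| / √(36 + 4 + 9) = |28| / 7 = 4.

4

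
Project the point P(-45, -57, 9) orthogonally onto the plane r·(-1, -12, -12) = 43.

n = (-1, -12, -12), |n|² = 289, and n·P − 43 = 578.
t = 578/289 = 2, so the foot is P − t·n = (-45, -57, 9) − 2·(-1, -12, -12) = (-43, -33, 33).

(-43, -33, 33)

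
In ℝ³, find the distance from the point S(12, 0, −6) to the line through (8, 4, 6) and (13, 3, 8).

4√11

A direction vector is d = (5, −1, 2).
AP = (4, −4, −12); AP·d = 0, |AP|² = 176, |d|² = 30.
distance² = |AP|² − (AP·d)²/|d|² = 176 − 0/30 = 176, so the distance is 4√11.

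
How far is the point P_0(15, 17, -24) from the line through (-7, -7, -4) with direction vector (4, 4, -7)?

Direction vector d = (4, 4, -7).
AP = (22, 24, -20), and AP × d = (-88, 74, -8).
|AP × d|² = 13284 and |d|² = 81, so the distance is √(13284/81) = √164 = 2√41.

2√41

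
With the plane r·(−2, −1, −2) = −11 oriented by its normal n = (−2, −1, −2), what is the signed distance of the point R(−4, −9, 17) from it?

-2

n·R − (-11) = -6.
|n| = 3, so the signed distance is -6/3 = -2.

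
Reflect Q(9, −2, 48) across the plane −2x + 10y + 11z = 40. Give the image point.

With n = (−2, 10, 11), the signed offset is (n·Q − 40)/|n|² = 450/225 = 2.
Q' = Q − 2t·n = (9, −2, 48) − 4·(−2, 10, 11) = (17, −42, 4).

(17, -42, 4)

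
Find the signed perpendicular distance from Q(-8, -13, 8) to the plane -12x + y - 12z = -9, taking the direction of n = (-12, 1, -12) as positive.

n·Q − (-9) = -4.
|n| = 17, so the signed distance is -4/17.

-4/17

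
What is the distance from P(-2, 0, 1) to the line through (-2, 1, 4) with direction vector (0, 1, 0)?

Direction vector d = (0, 1, 0).
AP = (0, -1, -3); AP·d = -1, |AP|² = 10, |d|² = 1.
distance² = |AP|² − (AP·d)²/|d|² = 10 − 1/1 = 9, so the distance is 3.

3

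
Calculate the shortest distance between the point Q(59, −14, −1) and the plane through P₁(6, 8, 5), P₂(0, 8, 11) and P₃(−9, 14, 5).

P₁P₂ = (−6, 0, 6) and P₁P₃ = (−15, 6, 0), so a normal is n = P₁P₂ × P₁P₃ = (−36, −90, −36).
Then n·(59, −14, −1) − (−1116) = 288.
|n| = √(1296 + 8100 + 1296) = 18√33, so the distance is |288|/(18√33) = 16√33/33.

16√33/33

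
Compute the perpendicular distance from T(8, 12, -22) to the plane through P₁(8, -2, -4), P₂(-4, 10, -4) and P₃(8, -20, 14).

P₁P₂ = (-12, 12, 0) and P₁P₃ = (0, -18, 18), so a normal is n = P₁P₂ × P₁P₃ = (216, 216, 216).
d = |216·8 + 216·12 + 216·(-22) − 432| / √(46656 + 46656 + 46656) = |-864| / (216√3) = 4√3/3.

4/√3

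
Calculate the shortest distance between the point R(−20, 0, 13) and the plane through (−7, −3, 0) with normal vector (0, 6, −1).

The plane has equation n·(r − (−7, −3, 0)) = 0, i.e. n·r = -18.
n = (0, 6, −1); n·P − (-18) = 5; |n| = √37; distance = 5/√37.

5/√37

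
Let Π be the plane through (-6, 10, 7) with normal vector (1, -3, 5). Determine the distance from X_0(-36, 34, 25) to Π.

12/√35

The plane has equation n·(r − (-6, 10, 7)) = 0, i.e. n·r = -1.
Then n·(-36, 34, 25) - (-1) = -12.
|n| = √(1 + 9 + 25) = √35, so the distance is |-12|/√35 = 12√35/35.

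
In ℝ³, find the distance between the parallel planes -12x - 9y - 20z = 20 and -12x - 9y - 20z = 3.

17/25

With common normal n = (-12, -9, -20) (|n| = 25), the distance is |20 − 3|/|n| = 17/25.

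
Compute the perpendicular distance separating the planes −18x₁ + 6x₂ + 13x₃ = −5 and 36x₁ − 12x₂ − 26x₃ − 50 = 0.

Divide the second equation by -2 to match normals: −18x₁ + 6x₂ + 13x₃ = -25.
Both planes have normal n = (−18, 6, 13), |n| = 23. Any point on the first plane is at distance |(-25) − (-5)|/|n| = 20/23 from the second.

20/23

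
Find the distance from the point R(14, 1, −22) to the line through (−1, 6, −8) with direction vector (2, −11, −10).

Direction vector d = (2, −11, −10).
AP = (15, −5, −14), and AP × d = (−104, 122, −155).
|AP × d|² = 49725 and |d|² = 225, so the distance is √(49725/225) = √221.

√221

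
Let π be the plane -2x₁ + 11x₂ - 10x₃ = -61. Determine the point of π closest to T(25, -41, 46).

(17, 3, 6)

The perpendicular from T has direction n = (-2, 11, -10): r = (25, -41, 46) + t(-2, 11, -10).
Substitute into the plane: n·(T + tn) = -61 gives -961 + 225t = -61, so t = 4.
Foot = (25, -41, 46) + 4·(-2, 11, -10) = (17, 3, 6).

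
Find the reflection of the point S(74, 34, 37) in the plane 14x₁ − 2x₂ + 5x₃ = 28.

(-66, 54, -13)

n = (14, −2, 5), |n|² = 225, n·S − 28 = 1125, so t = 1125/225 = 5.
Foot F = S − 5·n = (4, 44, 12); the reflection is 2F − S = (−66, 54, −13).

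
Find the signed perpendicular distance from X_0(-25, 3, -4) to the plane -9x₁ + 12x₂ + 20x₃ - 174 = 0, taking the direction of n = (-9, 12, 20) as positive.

n·X_0 − 174 = 7.
|n| = 25, so the signed distance is 7/25.

7/25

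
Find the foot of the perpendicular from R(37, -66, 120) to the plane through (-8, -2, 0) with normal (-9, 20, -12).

n = (-9, 20, -12), |n|² = 625, and n·R − 32 = -3125.
t = -3125/625 = -5, so the foot is R − t·n = (37, -66, 120) − (-5)·(-9, 20, -12) = (-8, 34, 60).

(-8, 34, 60)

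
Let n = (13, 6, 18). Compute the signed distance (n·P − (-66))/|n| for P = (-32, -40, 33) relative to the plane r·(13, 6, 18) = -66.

n·P − (-66) = 4.
|n| = 23, so the signed distance is 4/23.

4/23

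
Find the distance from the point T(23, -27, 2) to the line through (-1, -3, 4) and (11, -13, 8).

A direction vector is d = (12, -10, 4).
AP = (24, -24, -2); AP·d = 520, |AP|² = 1156, |d|² = 260.
distance² = |AP|² − (AP·d)²/|d|² = 1156 − 270400/260 = 116, so the distance is 2√29.

2√29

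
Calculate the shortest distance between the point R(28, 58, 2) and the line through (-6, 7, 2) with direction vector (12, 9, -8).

Direction vector d = (12, 9, -8).
AP = (34, 51, 0); AP·d = 867, |AP|² = 3757, |d|² = 289.
distance² = |AP|² − (AP·d)²/|d|² = 3757 − 751689/289 = 1156, so the distance is 34.

34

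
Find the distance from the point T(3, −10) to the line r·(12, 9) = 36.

d = |12·3 + 9·(-10) − 36| / √(144 + 81) = |-90|/15 = 6.

6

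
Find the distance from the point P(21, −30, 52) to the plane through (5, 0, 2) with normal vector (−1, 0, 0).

The plane has equation n·(r − (5, 0, 2)) = 0, i.e. n·r = -5.
Then n·(21, −30, 52) − (−5) = −16.
|n| = √(1 + 0 + 0) = 1, so the distance is |-16|/1 = 16.

16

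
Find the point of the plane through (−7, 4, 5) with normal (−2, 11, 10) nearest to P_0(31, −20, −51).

(23, 24, -11)

The perpendicular from P_0 has direction n = (−2, 11, 10): r = (31, −20, −51) + μ(−2, 11, 10).
Substitute into the plane: n·(P_0 + μn) = 108 gives -792 + 225μ = 108, so μ = 4.
Foot = (31, −20, −51) + 4·(−2, 11, 10) = (23, 24, −11).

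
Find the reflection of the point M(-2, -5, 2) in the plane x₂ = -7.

(-2, -9, 2)

With n = (0, 1, 0), the signed offset is (n·M − (-7))/|n|² = 2/1 = 2.
M' = M − 2t·n = (-2, -5, 2) − 4·(0, 1, 0) = (-2, -9, 2).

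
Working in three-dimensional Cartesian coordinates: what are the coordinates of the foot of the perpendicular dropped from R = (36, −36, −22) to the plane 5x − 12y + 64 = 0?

The perpendicular from R has direction n = (5, −12, 0): r = (36, −36, −22) + λ(5, −12, 0).
Substitute into the plane: n·(R + λn) = -64 gives 612 + 169λ = -64, so λ = -4.
Foot = (36, −36, −22) + (-4)·(5, −12, 0) = (16, 12, −22).

(16, 12, -22)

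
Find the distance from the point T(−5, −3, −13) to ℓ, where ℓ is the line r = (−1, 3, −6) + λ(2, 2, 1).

Direction vector d = (2, 2, 1).
AP = (−4, −6, −7); AP·d = -27, |AP|² = 101, |d|² = 9.
distance² = |AP|² − (AP·d)²/|d|² = 101 − 729/9 = 20, so the distance is 2√5.

2√5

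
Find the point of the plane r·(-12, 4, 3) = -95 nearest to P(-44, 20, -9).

The perpendicular from P has direction n = (-12, 4, 3): r = (-44, 20, -9) + μ(-12, 4, 3).
Substitute into the plane: n·(P + μn) = -95 gives 581 + 169μ = -95, so μ = -4.
Foot = (-44, 20, -9) + (-4)·(-12, 4, 3) = (4, 4, -21).

(4, 4, -21)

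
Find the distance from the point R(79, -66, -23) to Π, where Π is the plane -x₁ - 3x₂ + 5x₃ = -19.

Normal vector n = (-1, -3, 5), and n·(79, -66, -23) - (-19) = 23.
|n| = √(1 + 9 + 25) = √35, so the distance is |23|/√35 = 23/√35.

23√35/35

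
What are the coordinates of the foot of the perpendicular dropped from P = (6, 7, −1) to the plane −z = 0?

n = (0, 0, −1), |n|² = 1, and n·P − 0 = 1.
t = 1/1 = 1, so the foot is P − t·n = (6, 7, −1) − 1·(0, 0, −1) = (6, 7, 0).

(6, 7, 0)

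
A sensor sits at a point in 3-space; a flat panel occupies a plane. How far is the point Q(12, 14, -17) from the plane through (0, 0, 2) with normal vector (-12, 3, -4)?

The plane has equation n·(r − (0, 0, 2)) = 0, i.e. n·r = -8.
Then n·(12, 14, -17) - (-8) = -26.
|n| = √(144 + 9 + 16) = 13, so the distance is |-26|/13 = 2.

2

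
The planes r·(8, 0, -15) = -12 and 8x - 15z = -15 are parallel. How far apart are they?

3/17

With common normal n = (8, 0, -15) (|n| = 17), the distance is |(-12) − (-15)|/|n| = 3/17.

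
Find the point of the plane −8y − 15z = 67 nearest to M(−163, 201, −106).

The perpendicular from M has direction n = (0, −8, −15): r = (−163, 201, −106) + λ(0, −8, −15).
Substitute into the plane: n·(M + λn) = 67 gives -18 + 289λ = 67, so λ = 5/17.
Foot = (−163, 201, −106) + (5/17)·(0, −8, −15) = (−163, 3377/17, −1877/17).

(-163, 3377/17, -1877/17)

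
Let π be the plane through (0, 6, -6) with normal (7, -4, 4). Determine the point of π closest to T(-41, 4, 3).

The perpendicular from T has direction n = (7, -4, 4): r = (-41, 4, 3) + λ(7, -4, 4).
Substitute into the plane: n·(T + λn) = -48 gives -291 + 81λ = -48, so λ = 3.
Foot = (-41, 4, 3) + 3·(7, -4, 4) = (-20, -8, 15).

(-20, -8, 15)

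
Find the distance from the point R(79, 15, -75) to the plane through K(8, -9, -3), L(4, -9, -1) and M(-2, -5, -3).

26√5/15

KL = (-4, 0, 2) and KM = (-10, 4, 0), so a normal is n = KL × KM = (-8, -20, -16).
Then n·(79, 15, -75) - 164 = 104.
|n| = √(64 + 400 + 256) = 12√5, so the distance is |104|/(12√5) = 26/(3√5).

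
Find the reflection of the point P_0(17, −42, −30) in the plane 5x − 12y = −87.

(-23, 54, -30)

With n = (5, −12, 0), the signed offset is (n·P_0 − (-87))/|n|² = 676/169 = 4.
P_0' = P_0 − 2t·n = (17, −42, −30) − 8·(5, −12, 0) = (−23, 54, −30).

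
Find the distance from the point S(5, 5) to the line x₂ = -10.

The normal to the line is n = (0, 1) with |n| = 1.
|n·S − (-10)| = |5 − (-10)| = 15, so the distance is 15/1 = 15.

15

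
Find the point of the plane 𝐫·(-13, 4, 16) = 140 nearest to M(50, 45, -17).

(24, 53, 15)

n = (-13, 4, 16), |n|² = 441, and n·M − 140 = -882.
t = -882/441 = -2, so the foot is M − t·n = (50, 45, -17) − (-2)·(-13, 4, 16) = (24, 53, 15).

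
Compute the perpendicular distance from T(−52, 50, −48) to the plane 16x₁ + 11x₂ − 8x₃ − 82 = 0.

Normal vector n = (16, 11, −8), and n·(−52, 50, −48) − 82 = 20.
|n| = √(256 + 121 + 64) = 21, so the distance is |20|/21 = 20/21.

20/21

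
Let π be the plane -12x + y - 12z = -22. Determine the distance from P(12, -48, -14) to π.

n = (-12, 1, -12); n·P − (-22) = -2; |n| = 17; distance = 2/17.

2/17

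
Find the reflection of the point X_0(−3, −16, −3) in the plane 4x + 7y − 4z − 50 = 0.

With n = (4, 7, −4), the signed offset is (n·X_0 − 50)/|n|² = -162/81 = -2.
X_0' = X_0 − 2t·n = (−3, −16, −3) − (-4)·(4, 7, −4) = (13, 12, −19).

(13, 12, -19)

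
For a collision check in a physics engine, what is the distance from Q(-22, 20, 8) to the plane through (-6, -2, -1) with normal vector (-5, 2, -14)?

2/15

The plane has equation n·(r − (-6, -2, -1)) = 0, i.e. n·r = 40.
Then n·(-22, 20, 8) - 40 = -2.
|n| = √(25 + 4 + 196) = 15, so the distance is |-2|/15 = 2/15.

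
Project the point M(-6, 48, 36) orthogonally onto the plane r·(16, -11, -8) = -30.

The perpendicular from M has direction n = (16, -11, -8): r = (-6, 48, 36) + λ(16, -11, -8).
Substitute into the plane: n·(M + λn) = -30 gives -912 + 441λ = -30, so λ = 2.
Foot = (-6, 48, 36) + 2·(16, -11, -8) = (26, 26, 20).

(26, 26, 20)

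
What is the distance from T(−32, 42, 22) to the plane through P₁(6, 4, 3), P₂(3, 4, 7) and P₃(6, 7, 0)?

P₁P₂ = (−3, 0, 4) and P₁P₃ = (0, 3, −3), so a normal is n = P₁P₂ × P₁P₃ = (−12, −9, −9).
Then n·(−32, 42, 22) − (−135) = −57.
|n| = √(144 + 81 + 81) = 3√34, so the distance is |-57|/(3√34) = 19√34/34.

19/√34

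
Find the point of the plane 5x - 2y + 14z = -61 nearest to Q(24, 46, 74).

(-1, 56, 4)

The perpendicular from Q has direction n = (5, -2, 14): r = (24, 46, 74) + t(5, -2, 14).
Substitute into the plane: n·(Q + tn) = -61 gives 1064 + 225t = -61, so t = -5.
Foot = (24, 46, 74) + (-5)·(5, -2, 14) = (-1, 56, 4).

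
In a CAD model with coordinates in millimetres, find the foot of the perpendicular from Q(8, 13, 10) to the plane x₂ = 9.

(8, 9, 10)

n = (0, 1, 0), |n|² = 1, and n·Q − 9 = 4.
t = 4/1 = 4, so the foot is Q − t·n = (8, 13, 10) − 4·(0, 1, 0) = (8, 9, 10).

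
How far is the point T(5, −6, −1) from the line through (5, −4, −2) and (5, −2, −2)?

1

A direction vector is d = (0, 2, 0).
AP = (0, −2, 1); AP·d = -4, |AP|² = 5, |d|² = 4.
distance² = |AP|² − (AP·d)²/|d|² = 5 − 16/4 = 1, so the distance is 1.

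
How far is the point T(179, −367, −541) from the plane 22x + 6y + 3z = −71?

n = (22, 6, 3); n·P − (-71) = 184; |n| = 23; distance = 184/23 = 8.

8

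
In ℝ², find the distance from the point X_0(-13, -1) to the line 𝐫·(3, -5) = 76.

110/√34

The normal to the line is n = (3, -5) with |n| = √34.
|n·X_0 − 76| = |-34 − 76| = 110, so the distance is 110/√34 = 55√34/17.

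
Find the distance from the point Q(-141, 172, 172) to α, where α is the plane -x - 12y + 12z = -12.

d = |(-1)·(-141) + (-12)·172 + 12·172 − (-12)| / √(1 + 144 + 144) = |153| / 17 = 9.

9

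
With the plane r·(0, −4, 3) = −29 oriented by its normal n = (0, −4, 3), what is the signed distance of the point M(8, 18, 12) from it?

-7/5

n·M − (-29) = -7.
|n| = 5, so the signed distance is -7/5.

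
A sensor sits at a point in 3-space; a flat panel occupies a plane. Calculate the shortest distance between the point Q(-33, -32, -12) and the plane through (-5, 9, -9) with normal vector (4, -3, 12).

The plane has equation n·(r − (-5, 9, -9)) = 0, i.e. n·r = -155.
Then n·(-33, -32, -12) - (-155) = -25.
|n| = √(16 + 9 + 144) = 13, so the distance is |-25|/13 = 25/13.

25/13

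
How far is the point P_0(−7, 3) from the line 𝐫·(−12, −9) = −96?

51/5

d = |(-12)·(-7) + (-9)·3 − (-96)| / √(144 + 81) = |153|/15 = 51/5.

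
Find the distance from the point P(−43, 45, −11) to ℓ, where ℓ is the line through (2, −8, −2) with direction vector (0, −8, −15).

3√514

Direction vector d = (0, −8, −15).
AP = (−45, 53, −9), and AP × d = (−867, −675, 360).
|AP × d|² = 1336914 and |d|² = 289, so the distance is √(1336914/289) = √4626 = 3√514.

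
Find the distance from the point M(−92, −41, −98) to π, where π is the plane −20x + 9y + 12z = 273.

22/25

Normal vector n = (−20, 9, 12), and n·(−92, −41, −98) − 273 = 22.
|n| = √(400 + 81 + 144) = 25, so the distance is |22|/25 = 22/25.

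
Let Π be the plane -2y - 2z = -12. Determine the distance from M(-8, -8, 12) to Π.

√2

Normal vector n = (0, -2, -2), and n·(-8, -8, 12) - (-12) = 4.
|n| = √(0 + 4 + 4) = 2√2, so the distance is |4|/(2√2) = √2.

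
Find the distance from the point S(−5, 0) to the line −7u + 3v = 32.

3√58/58

d = |(-7)·(-5) + 3·0 − 32| / √(49 + 9) = |3|/√58 = 3√58/58.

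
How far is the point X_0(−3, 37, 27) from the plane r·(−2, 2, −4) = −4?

2√6

Normal vector n = (−2, 2, −4), and n·(−3, 37, 27) − (−4) = −24.
|n| = √(4 + 4 + 16) = 2√6, so the distance is |-24|/(2√6) = 2√6.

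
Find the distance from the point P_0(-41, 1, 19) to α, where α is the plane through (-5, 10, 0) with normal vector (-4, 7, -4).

5/9

The plane has equation n·(r − (-5, 10, 0)) = 0, i.e. n·r = 90.
Then n·(-41, 1, 19) - 90 = 5.
|n| = √(16 + 49 + 16) = 9, so the distance is |5|/9 = 5/9.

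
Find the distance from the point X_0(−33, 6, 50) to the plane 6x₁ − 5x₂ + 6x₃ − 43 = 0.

d = |6·(-33) + (-5)·6 + 6·50 − 43| / √(36 + 25 + 36) = |29| / √97 = 29√97/97.

29/√97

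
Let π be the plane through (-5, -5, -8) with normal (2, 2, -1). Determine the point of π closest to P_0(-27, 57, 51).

(-95/3, 157/3, 160/3)

n = (2, 2, -1), |n|² = 9, and n·P_0 − (-12) = 21.
t = 21/9 = 7/3, so the foot is P_0 − t·n = (-27, 57, 51) − (7/3)·(2, 2, -1) = (-95/3, 157/3, 160/3).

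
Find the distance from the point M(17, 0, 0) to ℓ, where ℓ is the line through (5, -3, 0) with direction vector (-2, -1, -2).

Direction vector d = (-2, -1, -2).
AP = (12, 3, 0); AP·d = -27, |AP|² = 153, |d|² = 9.
distance² = |AP|² − (AP·d)²/|d|² = 153 − 729/9 = 72, so the distance is 6√2.

6√2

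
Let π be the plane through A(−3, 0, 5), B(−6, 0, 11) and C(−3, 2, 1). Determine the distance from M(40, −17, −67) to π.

20/3

AB = (−3, 0, 6) and AC = (0, 2, −4), so a normal is n = AB × AC = (−12, −12, −6).
Then n·(40, −17, −67) − 6 = 120.
|n| = √(144 + 144 + 36) = 18, so the distance is |120|/18 = 20/3.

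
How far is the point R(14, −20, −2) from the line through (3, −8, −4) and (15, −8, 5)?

A direction vector is d = (12, 0, 9).
AP = (11, −12, 2); AP·d = 150, |AP|² = 269, |d|² = 225.
distance² = |AP|² − (AP·d)²/|d|² = 269 − 22500/225 = 169, so the distance is 13.

13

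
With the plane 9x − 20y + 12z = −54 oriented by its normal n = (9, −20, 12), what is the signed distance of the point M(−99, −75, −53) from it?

n·M − (-54) = 27.
|n| = 25, so the signed distance is 27/25.

27/25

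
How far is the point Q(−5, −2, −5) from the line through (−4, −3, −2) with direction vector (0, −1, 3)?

Direction vector d = (0, −1, 3).
AP = (−1, 1, −3); AP·d = -10, |AP|² = 11, |d|² = 10.
distance² = |AP|² − (AP·d)²/|d|² = 11 − 100/10 = 1, so the distance is 1.

1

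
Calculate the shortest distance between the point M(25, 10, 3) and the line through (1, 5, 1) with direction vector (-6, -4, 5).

3√33

Direction vector d = (-6, -4, 5).
AP = (24, 5, 2); AP·d = -154, |AP|² = 605, |d|² = 77.
distance² = |AP|² − (AP·d)²/|d|² = 605 − 23716/77 = 297, so the distance is 3√33.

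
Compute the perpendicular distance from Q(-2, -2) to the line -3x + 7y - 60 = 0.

d = |(-3)·(-2) + 7·(-2) − 60| / √(9 + 49) = |-68|/√58 = 34√58/29.

34√58/29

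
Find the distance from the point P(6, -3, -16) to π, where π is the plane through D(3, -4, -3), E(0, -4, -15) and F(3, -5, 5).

17/9

DE = (-3, 0, -12) and DF = (0, -1, 8), so a normal is n = DE × DF = (-12, 24, 3).
n = (-12, 24, 3); n·P − (-141) = -51; |n| = 27; distance = 51/27 = 17/9.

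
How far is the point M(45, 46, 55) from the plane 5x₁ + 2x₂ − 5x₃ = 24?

Normal vector n = (5, 2, −5), and n·(45, 46, 55) − 24 = 18.
|n| = √(25 + 4 + 25) = 3√6, so the distance is |18|/(3√6) = √6.

√6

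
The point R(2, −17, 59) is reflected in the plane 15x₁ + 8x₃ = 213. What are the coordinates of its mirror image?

(-28, -17, 43)

n = (15, 0, 8), |n|² = 289, n·R − 213 = 289, so t = 289/289 = 1.
Foot F = R − 1·n = (−13, −17, 51); the reflection is 2F − R = (−28, −17, 43).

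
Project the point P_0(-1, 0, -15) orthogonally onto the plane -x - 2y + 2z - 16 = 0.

(-6, -10, -5)

n = (-1, -2, 2), |n|² = 9, and n·P_0 − 16 = -45.
t = -45/9 = -5, so the foot is P_0 − t·n = (-1, 0, -15) − (-5)·(-1, -2, 2) = (-6, -10, -5).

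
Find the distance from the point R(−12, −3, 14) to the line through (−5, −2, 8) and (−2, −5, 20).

A direction vector is d = (3, −3, 12).
AP = (−7, −1, 6), and AP × d = (6, 102, 24).
|AP × d|² = 11016 and |d|² = 162, so the distance is √(11016/162) = √68 = 2√17.

2√17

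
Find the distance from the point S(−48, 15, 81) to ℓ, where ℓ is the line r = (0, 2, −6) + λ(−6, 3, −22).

√5281

Direction vector d = (−6, 3, −22).
AP = (−48, 13, 87); AP·d = -1587, |AP|² = 10042, |d|² = 529.
distance² = |AP|² − (AP·d)²/|d|² = 10042 − 2518569/529 = 5281, so the distance is √5281.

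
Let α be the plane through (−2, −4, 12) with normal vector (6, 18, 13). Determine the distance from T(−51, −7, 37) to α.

The plane has equation n·(r − (−2, −4, 12)) = 0, i.e. n·r = 72.
d = |6·(-51) + 18·(-7) + 13·37 − 72| / √(36 + 324 + 169) = |-23| / 23 = 1.

1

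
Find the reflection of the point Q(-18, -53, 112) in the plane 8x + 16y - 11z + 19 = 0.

With n = (8, 16, -11), the signed offset is (n·Q − (-19))/|n|² = -2205/441 = -5.
Q' = Q − 2t·n = (-18, -53, 112) − (-10)·(8, 16, -11) = (62, 107, 2).

(62, 107, 2)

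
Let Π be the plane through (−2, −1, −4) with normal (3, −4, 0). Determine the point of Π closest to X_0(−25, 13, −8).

(-10, -7, -8)

The perpendicular from X_0 has direction n = (3, −4, 0): r = (−25, 13, −8) + μ(3, −4, 0).
Substitute into the plane: n·(X_0 + μn) = -2 gives -127 + 25μ = -2, so μ = 5.
Foot = (−25, 13, −8) + 5·(3, −4, 0) = (−10, −7, −8).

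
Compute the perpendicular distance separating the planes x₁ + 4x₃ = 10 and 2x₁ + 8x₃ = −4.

12√17/17

Divide the second equation by 2 to match normals: x₁ + 4x₃ = -2.
With common normal n = (1, 0, 4) (|n| = √17), the distance is |10 − (-2)|/|n| = 12/√17 = 12√17/17.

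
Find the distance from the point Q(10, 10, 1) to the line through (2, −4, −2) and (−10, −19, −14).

√41

A direction vector is d = (−12, −15, −12).
AP = (8, 14, 3); AP·d = -342, |AP|² = 269, |d|² = 513.
distance² = |AP|² − (AP·d)²/|d|² = 269 − 116964/513 = 41, so the distance is √41.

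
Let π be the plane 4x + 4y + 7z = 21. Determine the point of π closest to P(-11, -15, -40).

(9, 5, -5)

n = (4, 4, 7), |n|² = 81, and n·P − 21 = -405.
t = -405/81 = -5, so the foot is P − t·n = (-11, -15, -40) − (-5)·(4, 4, 7) = (9, 5, -5).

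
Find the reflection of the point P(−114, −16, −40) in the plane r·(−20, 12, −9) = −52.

(46, -112, 32)

n = (−20, 12, −9), |n|² = 625, n·P − (-52) = 2500, so t = 2500/625 = 4.
Foot F = P − 4·n = (−34, −64, −4); the reflection is 2F − P = (46, −112, 32).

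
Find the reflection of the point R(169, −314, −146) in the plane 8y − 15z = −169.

(169, -5194/17, -2752/17)

n = (0, 8, −15), |n|² = 289, n·R − (-169) = -153, so t = -153/289 = -9/17.
Foot F = R − (-9/17)·n = (169, −5266/17, −2617/17); the reflection is 2F − R = (169, −5194/17, −2752/17).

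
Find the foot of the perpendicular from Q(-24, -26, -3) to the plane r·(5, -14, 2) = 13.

(-29, -12, -5)

n = (5, -14, 2), |n|² = 225, and n·Q − 13 = 225.
t = 225/225 = 1, so the foot is Q − t·n = (-24, -26, -3) − 1·(5, -14, 2) = (-29, -12, -5).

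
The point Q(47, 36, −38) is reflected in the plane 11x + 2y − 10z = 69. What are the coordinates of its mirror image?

(-41, 20, 42)

With n = (11, 2, −10), the signed offset is (n·Q − 69)/|n|² = 900/225 = 4.
Q' = Q − 2t·n = (47, 36, −38) − 8·(11, 2, −10) = (−41, 20, 42).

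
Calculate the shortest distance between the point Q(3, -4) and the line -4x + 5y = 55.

87√41/41

d = |(-4)·3 + 5·(-4) − 55| / √(16 + 25) = |-87|/√41 = 87√41/41.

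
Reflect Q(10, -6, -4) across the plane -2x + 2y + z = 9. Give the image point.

n = (-2, 2, 1), |n|² = 9, n·Q − 9 = -45, so t = -45/9 = -5.
Foot F = Q − (-5)·n = (0, 4, 1); the reflection is 2F − Q = (-10, 14, 6).

(-10, 14, 6)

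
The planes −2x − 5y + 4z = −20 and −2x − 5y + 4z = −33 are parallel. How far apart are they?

13/(3√5)

With common normal n = (−2, −5, 4) (|n| = 3√5), the distance is |(-20) − (-33)|/|n| = 13/(3√5).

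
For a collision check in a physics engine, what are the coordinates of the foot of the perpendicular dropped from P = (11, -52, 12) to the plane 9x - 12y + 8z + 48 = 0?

(-16, -16, -12)

n = (9, -12, 8), |n|² = 289, and n·P − (-48) = 867.
t = 867/289 = 3, so the foot is P − t·n = (11, -52, 12) − 3·(9, -12, 8) = (-16, -16, -12).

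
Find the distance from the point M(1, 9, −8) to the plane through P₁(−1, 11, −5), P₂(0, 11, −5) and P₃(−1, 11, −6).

P₁P₂ = (1, 0, 0) and P₁P₃ = (0, 0, −1), so a normal is n = P₁P₂ × P₁P₃ = (0, 1, 0).
Then n·(1, 9, −8) − 11 = −2.
|n| = √(0 + 1 + 0) = 1, so the distance is |-2|/1 = 2.

2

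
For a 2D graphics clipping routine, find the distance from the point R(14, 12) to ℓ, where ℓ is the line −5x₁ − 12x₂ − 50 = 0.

The normal to the line is n = (−5, −12) with |n| = 13.
|n·R − 50| = |-214 − 50| = 264, so the distance is 264/13.

264/13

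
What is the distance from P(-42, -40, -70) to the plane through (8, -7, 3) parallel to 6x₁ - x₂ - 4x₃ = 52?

Parallel planes share the normal n = (6, -1, -4); since (8, -7, 3) lies on the plane, its equation is 6x₁ - x₂ - 4x₃ = 43.
d = |6·(-42) + (-1)·(-40) + (-4)·(-70) − 43| / √(36 + 1 + 16) = |25| / √53 = 25/√53.

25√53/53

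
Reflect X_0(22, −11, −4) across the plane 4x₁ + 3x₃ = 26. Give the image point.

(6, -11, -16)

n = (4, 0, 3), |n|² = 25, n·X_0 − 26 = 50, so t = 50/25 = 2.
Foot F = X_0 − 2·n = (14, −11, −10); the reflection is 2F − X_0 = (6, −11, −16).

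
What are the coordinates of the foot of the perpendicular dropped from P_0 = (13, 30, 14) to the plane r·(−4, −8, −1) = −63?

(1, 6, 11)

The perpendicular from P_0 has direction n = (−4, −8, −1): r = (13, 30, 14) + t(−4, −8, −1).
Substitute into the plane: n·(P_0 + tn) = -63 gives -306 + 81t = -63, so t = 3.
Foot = (13, 30, 14) + 3·(−4, −8, −1) = (1, 6, 11).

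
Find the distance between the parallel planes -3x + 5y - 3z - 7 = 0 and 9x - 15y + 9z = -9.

Divide the second equation by -3 to match normals: -3x + 5y - 3z = 3.
With common normal n = (-3, 5, -3) (|n| = √43), the distance is |7 − 3|/|n| = 4/√43.

4/√43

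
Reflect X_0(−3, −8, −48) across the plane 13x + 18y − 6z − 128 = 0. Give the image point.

With n = (13, 18, −6), the signed offset is (n·X_0 − 128)/|n|² = -23/529 = -1/23.
X_0' = X_0 − 2t·n = (−3, −8, −48) − (-2/23)·(13, 18, −6) = (−43/23, −148/23, −1116/23).

(-43/23, -148/23, -1116/23)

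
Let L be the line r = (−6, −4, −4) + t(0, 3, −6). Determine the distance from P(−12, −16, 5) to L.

Direction vector d = (0, 3, −6).
AP = (−6, −12, 9); AP·d = -90, |AP|² = 261, |d|² = 45.
distance² = |AP|² − (AP·d)²/|d|² = 261 − 8100/45 = 81, so the distance is 9.

9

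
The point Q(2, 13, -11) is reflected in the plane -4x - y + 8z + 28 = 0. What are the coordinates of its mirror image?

(-6, 11, 5)

With n = (-4, -1, 8), the signed offset is (n·Q − (-28))/|n|² = -81/81 = -1.
Q' = Q − 2t·n = (2, 13, -11) − (-2)·(-4, -1, 8) = (-6, 11, 5).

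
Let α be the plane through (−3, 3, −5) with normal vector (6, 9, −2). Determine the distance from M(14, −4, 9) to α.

1

The plane has equation n·(r − (−3, 3, −5)) = 0, i.e. n·r = 19.
Then n·(14, −4, 9) − 19 = 11.
|n| = √(36 + 81 + 4) = 11, so the distance is |11|/11 = 1.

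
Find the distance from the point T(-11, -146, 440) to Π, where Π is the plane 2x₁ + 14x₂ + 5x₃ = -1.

9

Normal vector n = (2, 14, 5), and n·(-11, -146, 440) - (-1) = 135.
|n| = √(4 + 196 + 25) = 15, so the distance is |135|/15 = 9.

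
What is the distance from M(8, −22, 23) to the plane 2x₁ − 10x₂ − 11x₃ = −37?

4/3

n = (2, −10, −11); n·P − (-37) = 20; |n| = 15; distance = 20/15 = 4/3.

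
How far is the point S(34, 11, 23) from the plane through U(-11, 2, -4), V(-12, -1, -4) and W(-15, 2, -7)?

UV = (-1, -3, 0) and UW = (-4, 0, -3), so a normal is n = UV × UW = (9, -3, -12).
Then n·(34, 11, 23) - (-57) = 54.
|n| = √(81 + 9 + 144) = 3√26, so the distance is |54|/(3√26) = 18/√26.

9√26/13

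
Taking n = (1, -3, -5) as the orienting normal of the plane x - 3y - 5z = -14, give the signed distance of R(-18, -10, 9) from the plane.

-19√35/35

n·R − (-14) = -19.
|n| = √35, so the signed distance is -19√35/35.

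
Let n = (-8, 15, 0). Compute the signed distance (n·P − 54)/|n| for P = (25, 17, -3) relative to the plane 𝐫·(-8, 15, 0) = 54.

n·P − 54 = 1.
|n| = 17, so the signed distance is 1/17.

1/17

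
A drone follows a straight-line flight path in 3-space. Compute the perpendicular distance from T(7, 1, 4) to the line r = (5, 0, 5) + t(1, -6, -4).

Direction vector d = (1, -6, -4).
AP = (2, 1, -1), and AP × d = (-10, 7, -13).
|AP × d|² = 318 and |d|² = 53, so the distance is √(318/53) = √6.

√6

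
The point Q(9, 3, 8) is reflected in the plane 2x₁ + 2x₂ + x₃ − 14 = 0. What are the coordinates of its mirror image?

(1, -5, 4)

With n = (2, 2, 1), the signed offset is (n·Q − 14)/|n|² = 18/9 = 2.
Q' = Q − 2t·n = (9, 3, 8) − 4·(2, 2, 1) = (1, −5, 4).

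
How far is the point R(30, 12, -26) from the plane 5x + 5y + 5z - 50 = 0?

2√3

Normal vector n = (5, 5, 5), and n·(30, 12, -26) - 50 = 30.
|n| = √(25 + 25 + 25) = 5√3, so the distance is |30|/(5√3) = 2√3.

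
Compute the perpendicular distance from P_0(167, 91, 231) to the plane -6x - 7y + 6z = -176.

d = |(-6)·167 + (-7)·91 + 6·231 − (-176)| / √(36 + 49 + 36) = |-77| / 11 = 7.

7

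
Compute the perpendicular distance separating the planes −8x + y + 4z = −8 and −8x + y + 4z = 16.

With common normal n = (−8, 1, 4) (|n| = 9), the distance is |(-8) − 16|/|n| = 24/9 = 8/3.

8/3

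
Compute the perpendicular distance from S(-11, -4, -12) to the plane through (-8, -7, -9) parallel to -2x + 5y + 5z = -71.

√6/3

Parallel planes share the normal n = (-2, 5, 5); since (-8, -7, -9) lies on the plane, its equation is -2x + 5y + 5z = -64.
Then n·(-11, -4, -12) - (-64) = 6.
|n| = √(4 + 25 + 25) = 3√6, so the distance is |6|/(3√6) = √6/3.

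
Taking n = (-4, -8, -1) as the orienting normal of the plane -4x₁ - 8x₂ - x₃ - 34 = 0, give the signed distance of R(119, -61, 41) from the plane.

n·R − 34 = -63.
|n| = 9, so the signed distance is -63/9 = -7.

-7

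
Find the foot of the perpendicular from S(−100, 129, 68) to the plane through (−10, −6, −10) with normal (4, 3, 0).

The perpendicular from S has direction n = (4, 3, 0): r = (−100, 129, 68) + t(4, 3, 0).
Substitute into the plane: n·(S + tn) = -58 gives -13 + 25t = -58, so t = -9/5.
Foot = (−100, 129, 68) + (-9/5)·(4, 3, 0) = (−536/5, 618/5, 68).

(-536/5, 618/5, 68)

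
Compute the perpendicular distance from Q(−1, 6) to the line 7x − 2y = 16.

d = |7·(-1) + (-2)·6 − 16| / √(49 + 4) = |-35|/√53 = 35√53/53.

35/√53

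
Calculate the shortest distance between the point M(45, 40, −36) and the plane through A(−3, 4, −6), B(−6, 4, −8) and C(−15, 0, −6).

AB = (−3, 0, −2) and AC = (−12, −4, 0), so a normal is n = AB × AC = (−8, 24, 12).
d = |(-8)·45 + 24·40 + 12·(-36) − 48| / √(64 + 576 + 144) = |120| / 28 = 30/7.

30/7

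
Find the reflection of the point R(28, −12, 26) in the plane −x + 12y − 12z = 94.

With n = (−1, 12, −12), the signed offset is (n·R − 94)/|n|² = -578/289 = -2.
R' = R − 2t·n = (28, −12, 26) − (-4)·(−1, 12, −12) = (24, 36, −22).

(24, 36, -22)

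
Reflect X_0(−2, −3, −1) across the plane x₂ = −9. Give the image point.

n = (0, 1, 0), |n|² = 1, n·X_0 − (-9) = 6, so t = 6/1 = 6.
Foot F = X_0 − 6·n = (−2, −9, −1); the reflection is 2F − X_0 = (−2, −15, −1).

(-2, -15, -1)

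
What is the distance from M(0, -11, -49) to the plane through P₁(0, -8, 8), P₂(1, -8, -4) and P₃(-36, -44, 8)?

P₁P₂ = (1, 0, -12) and P₁P₃ = (-36, -36, 0), so a normal is n = P₁P₂ × P₁P₃ = (-432, 432, -36).
Then n·(0, -11, -49) - (-3744) = 756.
|n| = √(186624 + 186624 + 1296) = 612, so the distance is |756|/612 = 21/17.

21/17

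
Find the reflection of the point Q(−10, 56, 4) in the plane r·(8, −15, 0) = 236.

With n = (8, −15, 0), the signed offset is (n·Q − 236)/|n|² = -1156/289 = -4.
Q' = Q − 2t·n = (−10, 56, 4) − (-8)·(8, −15, 0) = (54, −64, 4).

(54, -64, 4)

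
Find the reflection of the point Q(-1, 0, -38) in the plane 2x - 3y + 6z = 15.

(19, -30, 22)

n = (2, -3, 6), |n|² = 49, n·Q − 15 = -245, so t = -245/49 = -5.
Foot F = Q − (-5)·n = (9, -15, -8); the reflection is 2F − Q = (19, -30, 22).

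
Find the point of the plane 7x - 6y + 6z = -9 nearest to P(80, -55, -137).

The perpendicular from P has direction n = (7, -6, 6): r = (80, -55, -137) + μ(7, -6, 6).
Substitute into the plane: n·(P + μn) = -9 gives 68 + 121μ = -9, so μ = -7/11.
Foot = (80, -55, -137) + (-7/11)·(7, -6, 6) = (831/11, -563/11, -1549/11).

(831/11, -563/11, -1549/11)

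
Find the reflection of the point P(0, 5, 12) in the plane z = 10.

(0, 5, 8)

With n = (0, 0, 1), the signed offset is (n·P − 10)/|n|² = 2/1 = 2.
P' = P − 2t·n = (0, 5, 12) − 4·(0, 0, 1) = (0, 5, 8).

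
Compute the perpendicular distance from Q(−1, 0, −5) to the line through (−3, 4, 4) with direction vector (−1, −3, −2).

Direction vector d = (−1, −3, −2).
AP = (2, −4, −9), and AP × d = (−19, 13, −10).
|AP × d|² = 630 and |d|² = 14, so the distance is √(630/14) = √45 = 3√5.

3√5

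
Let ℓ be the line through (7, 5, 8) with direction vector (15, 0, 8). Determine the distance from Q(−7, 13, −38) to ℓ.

Direction vector d = (15, 0, 8).
AP = (−14, 8, −46), and AP × d = (64, −578, −120).
|AP × d|² = 352580 and |d|² = 289, so the distance is √(352580/289) = √1220 = 2√305.

2√305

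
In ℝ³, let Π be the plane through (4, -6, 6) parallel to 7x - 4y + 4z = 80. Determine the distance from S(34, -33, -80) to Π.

26/9

Parallel planes share the normal n = (7, -4, 4); since (4, -6, 6) lies on the plane, its equation is 7x - 4y + 4z = 76.
d = |7·34 + (-4)·(-33) + 4·(-80) − 76| / √(49 + 16 + 16) = |-26| / 9 = 26/9.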